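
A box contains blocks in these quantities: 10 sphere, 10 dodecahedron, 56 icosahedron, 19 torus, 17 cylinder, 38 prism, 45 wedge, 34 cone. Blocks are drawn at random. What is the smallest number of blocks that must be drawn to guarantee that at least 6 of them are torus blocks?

In the worst case for collecting torus blocks, every non-torus block comes out first.
There are 10 + 10 + 56 + 17 + 38 + 45 + 34 = 210 non-torus blocks altogether.
After those, each further block must be torus, so 210 + 6 = 216 draws guarantee 6 torus blocks.

216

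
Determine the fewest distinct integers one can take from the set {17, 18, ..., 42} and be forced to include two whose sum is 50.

Two chosen integers sum to 50 exactly when both halves of some pair {x, 50−x} with 17 ≤ x ≤ 50−x ≤ 33 are chosen — 8 such pairs.
The remaining 10 elements (those with no distinct partner in range) can never complete a 50-sum, so the worst case takes all of them and one from each pair: 10 + 8 = 18.
The 19th integer has to be the second member of some pair, so 18 + 1 = 19.

19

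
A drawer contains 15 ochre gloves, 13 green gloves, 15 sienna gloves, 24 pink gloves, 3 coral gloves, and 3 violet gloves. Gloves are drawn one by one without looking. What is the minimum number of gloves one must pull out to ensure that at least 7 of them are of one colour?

31

An adversary could hand out at most 6 gloves per colour (coral, violet run out sooner): 6 + 6 + 6 + 6 + 3 + 3 = 30 gloves and still no colour has 7.
One more glove lands in a colour already at 6, so 31 draws are enough and 30 are not.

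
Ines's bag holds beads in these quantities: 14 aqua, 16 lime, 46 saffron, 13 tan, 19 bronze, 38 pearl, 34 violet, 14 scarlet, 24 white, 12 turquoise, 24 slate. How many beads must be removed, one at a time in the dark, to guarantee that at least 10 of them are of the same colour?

100

The 11 colours are the holes; the beads drawn are the pigeons.
To avoid 10 of any one colour, the worst case takes at most 9 of each colour.
That gives 9 + 9 + 9 + 9 + 9 + 9 + 9 + 9 + 9 + 9 + 9 = 99 beads with no colour reaching 10.
The next bead forces some colour to 10, so 99 + 1 = 100.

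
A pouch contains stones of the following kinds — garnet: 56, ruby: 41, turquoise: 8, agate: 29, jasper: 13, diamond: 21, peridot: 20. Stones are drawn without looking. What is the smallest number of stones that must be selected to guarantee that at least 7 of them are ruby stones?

In the worst case for collecting ruby stones, every non-ruby stone comes out first.
There are 56 + 8 + 29 + 13 + 21 + 20 = 147 non-ruby stones altogether.
After those, each further stone must be ruby, so 147 + 7 = 154 draws guarantee 7 ruby stones.

154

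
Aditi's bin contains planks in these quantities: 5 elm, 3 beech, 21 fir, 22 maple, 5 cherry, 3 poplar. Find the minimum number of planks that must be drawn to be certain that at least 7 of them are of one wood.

29

By pigeonhole, put each drawn plank into a box by wood. The largest draw with every box below 7 takes min(count, 6) from each wood; woods with fewer than 6 contribute all they have.
Σ min(cᵢ, 6) = 5 + 3 + 6 + 6 + 5 + 3 = 28.
Draw number 28 + 1 = 29 must push one box to 7.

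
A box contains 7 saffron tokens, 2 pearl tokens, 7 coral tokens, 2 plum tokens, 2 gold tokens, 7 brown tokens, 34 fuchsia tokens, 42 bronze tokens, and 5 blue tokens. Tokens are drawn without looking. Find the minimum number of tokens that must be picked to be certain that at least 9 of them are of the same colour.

Pigeonhole: put each drawn token into a box by colour. The largest draw with every box below 9 takes min(count, 8) from each colour; colours with fewer than 8 contribute all they have.
Σ min(cᵢ, 8) = 7 + 2 + 7 + 2 + 2 + 7 + 8 + 8 + 5 = 48.
Draw number 48 + 1 = 49 must push one box to 9.

49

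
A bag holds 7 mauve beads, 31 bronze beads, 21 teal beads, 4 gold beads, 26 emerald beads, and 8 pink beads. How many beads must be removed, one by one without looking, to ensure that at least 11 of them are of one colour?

50

By pigeonhole, the 6 colours are the holes; the beads drawn are the pigeons.
To avoid 11 of any one colour, the worst case takes at most 10 of each colour, or every bead of a colour that has fewer than 10.
That gives 7 + 10 + 10 + 4 + 10 + 8 = 49 beads with no colour reaching 11.
The next bead forces some colour to 11, so 49 + 1 = 50.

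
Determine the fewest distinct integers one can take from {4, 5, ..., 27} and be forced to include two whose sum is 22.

Two chosen integers sum to 22 exactly when both halves of some pair {x, 22−x} with 4 ≤ x ≤ 22−x ≤ 18 are chosen — 7 such pairs.
The remaining 10 elements (those with no distinct partner in range) can never complete a 22-sum, so the worst case takes all of them and one from each pair: 10 + 7 = 17.
By the pigeonhole principle, the 18th integer has to be the second member of some pair, so 17 + 1 = 18.

18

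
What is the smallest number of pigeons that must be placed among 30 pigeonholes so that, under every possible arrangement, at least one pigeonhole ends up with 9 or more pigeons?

241

With 240 pigeons one could put exactly 8 in each of the 30 pigeonholes, and no pigeonhole would reach 9.
Pigeonhole: one more pigeon must land in a pigeonhole that already has 8, giving it 9.
So 30 × 8 + 1 = 241 pigeons are required.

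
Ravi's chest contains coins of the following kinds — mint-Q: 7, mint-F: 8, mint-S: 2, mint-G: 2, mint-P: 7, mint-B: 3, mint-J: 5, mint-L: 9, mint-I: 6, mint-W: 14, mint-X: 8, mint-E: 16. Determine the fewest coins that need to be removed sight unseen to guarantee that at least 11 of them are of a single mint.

Pigeonhole: put each drawn coin into a box by mint. The largest draw with every box below 11 takes min(count, 10) from each mint; mints with fewer than 10 contribute all they have.
Σ min(cᵢ, 10) = 7 + 8 + 2 + 2 + 7 + 3 + 5 + 9 + 6 + 10 + 8 + 10 = 77.
Draw number 77 + 1 = 78 must push one box to 11.

78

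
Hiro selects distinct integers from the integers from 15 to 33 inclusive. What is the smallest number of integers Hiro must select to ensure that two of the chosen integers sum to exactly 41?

Two chosen integers sum to 41 exactly when both halves of some pair {x, 41−x} with 15 ≤ x ≤ 41−x ≤ 26 are chosen — 6 such pairs.
The remaining 7 elements (those with no distinct partner in range) can never complete a 41-sum, so the worst case takes all of them and one from each pair: 7 + 6 = 13.
The 14th integer has to be the second member of some pair, so 13 + 1 = 14.

14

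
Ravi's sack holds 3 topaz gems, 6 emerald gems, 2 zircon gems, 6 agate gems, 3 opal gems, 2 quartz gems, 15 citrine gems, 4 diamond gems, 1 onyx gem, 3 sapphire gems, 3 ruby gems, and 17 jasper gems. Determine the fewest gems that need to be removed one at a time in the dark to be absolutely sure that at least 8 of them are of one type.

Put each drawn gem into a box by type. The largest draw with every box below 8 takes min(count, 7) from each type; types with fewer than 7 contribute all they have.
Σ min(cᵢ, 7) = 3 + 6 + 2 + 6 + 3 + 2 + 7 + 4 + 1 + 3 + 3 + 7 = 47.
Draw number 47 + 1 = 48 must push one box to 8.

48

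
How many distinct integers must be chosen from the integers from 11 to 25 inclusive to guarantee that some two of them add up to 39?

10

A set avoiding the sum 39 can contain at most one of each pair {x, 39−x}, plus the 3 elements whose complement lies outside the range.
The integers 11, …, 19 (9 of them) are such a set: any two sum to at least 11+12 = 23 and at most 18+19 = 37 < 39.
By the pigeonhole principle, any 10th integer completes one of the 6 pairs, so 10 choices force a sum of 39.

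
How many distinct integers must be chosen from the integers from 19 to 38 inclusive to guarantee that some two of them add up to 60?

A set avoiding the sum 60 can contain at most one of each pair {x, 60−x}, plus the 4 elements whose complement lies outside the range or equal to its own complement.
The integers 19, …, 30 (12 of them) are such a set: any two sum to at least 19+20 = 39 and at most 29+30 = 59 < 60.
Any 13th integer completes one of the 8 pairs, so 13 choices force a sum of 60.

13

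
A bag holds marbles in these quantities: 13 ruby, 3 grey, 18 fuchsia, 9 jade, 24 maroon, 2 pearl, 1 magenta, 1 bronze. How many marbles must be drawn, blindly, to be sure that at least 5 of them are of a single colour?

Pigeonhole: the 8 colours are the holes; the marbles drawn are the pigeons.
To avoid 5 of any one colour, the worst case takes at most 4 of each colour, or every marble of a colour that has fewer than 4.
That gives 4 + 3 + 4 + 4 + 4 + 2 + 1 + 1 = 23 marbles with no colour reaching 5.
The next marble forces some colour to 5, so 23 + 1 = 24.

24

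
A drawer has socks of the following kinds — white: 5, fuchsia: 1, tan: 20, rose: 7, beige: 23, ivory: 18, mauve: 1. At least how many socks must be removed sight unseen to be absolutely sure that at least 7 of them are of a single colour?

Pigeonhole: put each drawn sock into a box by colour. The largest draw with every box below 7 takes min(count, 6) from each colour; colours with fewer than 6 contribute all they have.
Σ min(cᵢ, 6) = 5 + 1 + 6 + 6 + 6 + 6 + 1 = 31.
Draw number 31 + 1 = 32 must push one box to 7.

32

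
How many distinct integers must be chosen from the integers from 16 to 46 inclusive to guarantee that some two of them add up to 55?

20

Group the elements by complementary pair {x, 55−x}: {16,39}, {17,38}, {18,37}, …, giving 12 two-element pairs and 7 integers whose partner 55−x falls outside [16,46].
Pigeonhole: treating each of those 19 groups as a pigeonhole, one can pick one integer per group — 19 integers — with no two summing to 55.
The 20th integer lands in an occupied pair, forcing a sum of 55.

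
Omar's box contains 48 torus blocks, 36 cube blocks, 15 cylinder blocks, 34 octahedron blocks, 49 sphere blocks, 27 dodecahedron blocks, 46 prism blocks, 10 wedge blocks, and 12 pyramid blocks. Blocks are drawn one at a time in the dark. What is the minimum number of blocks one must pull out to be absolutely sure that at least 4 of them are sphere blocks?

232

In the worst case for collecting sphere blocks, every non-sphere block comes out first.
There are 48 + 36 + 15 + 34 + 27 + 46 + 10 + 12 = 228 non-sphere blocks altogether.
After those, each further block must be sphere, so 228 + 4 = 232 draws guarantee 4 sphere blocks.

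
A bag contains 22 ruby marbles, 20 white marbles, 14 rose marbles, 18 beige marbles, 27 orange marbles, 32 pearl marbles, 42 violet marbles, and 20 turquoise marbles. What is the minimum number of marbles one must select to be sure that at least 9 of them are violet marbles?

In the worst case for collecting violet marbles, every non-violet marble comes out first.
There are 22 + 20 + 14 + 18 + 27 + 32 + 20 = 153 non-violet marbles altogether.
After those, each further marble must be violet, so 153 + 9 = 162 draws guarantee 9 violet marbles.

162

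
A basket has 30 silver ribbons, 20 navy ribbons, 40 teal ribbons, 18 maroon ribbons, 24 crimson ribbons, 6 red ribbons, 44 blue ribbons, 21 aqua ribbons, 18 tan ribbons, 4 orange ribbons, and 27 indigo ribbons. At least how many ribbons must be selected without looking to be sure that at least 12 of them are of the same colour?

110

An adversary could hand out at most 11 ribbons per colour (red, orange run out sooner): 11 + 11 + 11 + 11 + 11 + 6 + 11 + 11 + 11 + 4 + 11 = 109 ribbons and still no colour has 12.
One more ribbon lands in a colour already at 11, so 110 draws are enough and 109 are not.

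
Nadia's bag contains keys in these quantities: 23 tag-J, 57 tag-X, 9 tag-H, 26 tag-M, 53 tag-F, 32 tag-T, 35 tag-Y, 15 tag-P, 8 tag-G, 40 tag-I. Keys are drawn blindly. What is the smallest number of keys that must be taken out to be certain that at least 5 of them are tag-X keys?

246

In the worst case for collecting tag-X keys, every non-tag-X key comes out first.
There are 23 + 9 + 26 + 53 + 32 + 35 + 15 + 8 + 40 = 241 non-tag-X keys altogether.
After those, each further key must be tag-X, so 241 + 5 = 246 draws guarantee 5 tag-X keys.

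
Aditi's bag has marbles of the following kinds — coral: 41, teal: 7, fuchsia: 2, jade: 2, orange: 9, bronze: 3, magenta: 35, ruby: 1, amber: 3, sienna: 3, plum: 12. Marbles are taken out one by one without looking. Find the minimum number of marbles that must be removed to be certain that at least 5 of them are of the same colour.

35

An adversary could hand out at most 4 marbles per colour (6 colours run out sooner): 4 + 4 + 2 + 2 + 4 + 3 + 4 + 1 + 3 + 3 + 4 = 34 marbles and still no colour has 5.
One more marble lands in a colour already at 4, so 35 draws are enough and 34 are not.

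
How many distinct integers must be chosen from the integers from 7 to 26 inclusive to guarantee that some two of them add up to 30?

Two chosen integers sum to 30 exactly when both halves of some pair {x, 30−x} with 7 ≤ x ≤ 30−x ≤ 23 are chosen — 8 such pairs.
The remaining 4 elements (those with no distinct partner in range) can never complete a 30-sum, so the worst case takes all of them and one from each pair: 4 + 8 = 12.
Pigeonhole: the 13th integer has to be the second member of some pair, so 12 + 1 = 13.

13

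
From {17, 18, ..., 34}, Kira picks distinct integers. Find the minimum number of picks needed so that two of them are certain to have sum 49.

A set avoiding the sum 49 can contain at most one of each pair {x, 49−x}, plus the 2 elements whose complement lies outside the range.
The integers 25, …, 34 (10 of them) are such a set: any two sum to at least 25+26 = 51 > 49.
By pigeonhole, any 11th integer completes one of the 8 pairs, so 11 choices force a sum of 49.

11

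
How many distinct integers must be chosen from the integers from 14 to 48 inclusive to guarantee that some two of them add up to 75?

25

A set avoiding the sum 75 can contain at most one of each pair {x, 75−x}, plus the 13 elements whose complement lies outside the range.
The integers 14, …, 37 (24 of them) are such a set: any two sum to at least 14+15 = 29 and at most 36+37 = 73 < 75.
Any 25th integer completes one of the 11 pairs, so 25 choices force a sum of 75.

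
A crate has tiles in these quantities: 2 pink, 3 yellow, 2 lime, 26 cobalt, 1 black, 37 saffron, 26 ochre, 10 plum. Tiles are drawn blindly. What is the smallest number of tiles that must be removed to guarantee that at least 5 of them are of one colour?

25

By pigeonhole, the 8 colours are the holes; the tiles drawn are the pigeons.
To avoid 5 of any one colour, the worst case takes at most 4 of each colour, or every tile of a colour that has fewer than 4.
That gives 2 + 3 + 2 + 4 + 1 + 4 + 4 + 4 = 24 tiles with no colour reaching 5.
The next tile forces some colour to 5, so 24 + 1 = 25.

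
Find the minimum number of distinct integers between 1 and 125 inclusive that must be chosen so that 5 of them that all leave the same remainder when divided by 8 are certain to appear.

33

The 8 residue classes mod 8 are the pigeonholes.
With 32 integers one could put 4 in each residue class and have no class reach 5.
The 33rd integer pushes some class to 5, so 8·4 + 1 = 33.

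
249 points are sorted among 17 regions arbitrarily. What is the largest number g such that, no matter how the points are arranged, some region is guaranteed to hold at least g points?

15

The 17 regions are the holes and the 249 points are the pigeons.
If every region held at most 14 points, the total would be at most 17 × 14 = 238, which is less than 249.
So some region holds at least ⌈249/17⌉ = 15 points.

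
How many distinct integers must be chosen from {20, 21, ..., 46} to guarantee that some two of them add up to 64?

Group the elements by complementary pair {x, 64−x}: {20,44}, {21,43}, {22,42}, …, giving 12 two-element pairs, the single value 32 (it cannot pair with itself since the integers are distinct), and 2 integers whose partner 64−x falls outside [20,46].
Treating each of those 15 groups as a pigeonhole, one can pick one integer per group — 15 integers — with no two summing to 64.
The 16th integer lands in an occupied pair, forcing a sum of 64.

16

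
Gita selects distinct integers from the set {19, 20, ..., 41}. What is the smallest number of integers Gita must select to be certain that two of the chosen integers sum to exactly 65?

15

A set avoiding the sum 65 can contain at most one of each pair {x, 65−x}, plus the 5 elements whose complement lies outside the range.
The integers 19, …, 32 (14 of them) are such a set: any two sum to at least 19+20 = 39 and at most 31+32 = 63 < 65.
Any 15th integer completes one of the 9 pairs, so 15 choices force a sum of 65.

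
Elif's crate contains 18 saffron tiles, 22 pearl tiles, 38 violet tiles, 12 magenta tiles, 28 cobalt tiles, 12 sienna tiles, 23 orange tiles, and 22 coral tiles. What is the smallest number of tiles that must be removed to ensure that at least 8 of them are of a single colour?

An adversary could hand out at most 7 tiles per colour: 7 + 7 + 7 + 7 + 7 + 7 + 7 + 7 = 56 tiles and still no colour has 8.
One more tile lands in a colour already at 7, so 57 draws are enough and 56 are not.

57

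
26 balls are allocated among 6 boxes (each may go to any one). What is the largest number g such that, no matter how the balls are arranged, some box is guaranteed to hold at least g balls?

The 6 boxes are the holes and the 26 balls are the pigeons.
If every box held at most 4 balls, the total would be at most 6 × 4 = 24, which is less than 26.
So some box holds at least ⌈26/6⌉ = 5 balls.

5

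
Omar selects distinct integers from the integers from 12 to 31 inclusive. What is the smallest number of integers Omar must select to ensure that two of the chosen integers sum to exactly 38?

14

A set avoiding the sum 38 can contain at most one of each pair {x, 38−x}, plus the 6 elements whose complement lies outside the range or equal to its own complement.
The integers 19, …, 31 (13 of them) are such a set: any two sum to at least 19+20 = 39 > 38.
Any 14th integer completes one of the 7 pairs, so 14 choices force a sum of 38.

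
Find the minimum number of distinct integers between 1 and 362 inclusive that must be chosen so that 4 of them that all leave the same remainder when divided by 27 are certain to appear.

82

The 27 residue classes mod 27 are the pigeonholes.
With 81 integers one could put 3 in each residue class and have no class reach 4.
The 82nd integer pushes some class to 4, so 27·3 + 1 = 82.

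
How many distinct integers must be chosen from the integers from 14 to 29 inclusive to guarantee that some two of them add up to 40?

11

A set avoiding the sum 40 can contain at most one of each pair {x, 40−x}, plus the 4 elements whose complement lies outside the range or equal to its own complement.
The integers 20, …, 29 (10 of them) are such a set: any two sum to at least 20+21 = 41 > 40.
Any 11th integer completes one of the 6 pairs, so 11 choices force a sum of 40.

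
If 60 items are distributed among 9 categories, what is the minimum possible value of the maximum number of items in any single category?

By pigeonhole, the 9 categories are the holes and the 60 items are the pigeons.
If every category held at most 6 items, the total would be at most 9 × 6 = 54, which is less than 60.
So some category holds at least ⌈60/9⌉ = 7 items.

7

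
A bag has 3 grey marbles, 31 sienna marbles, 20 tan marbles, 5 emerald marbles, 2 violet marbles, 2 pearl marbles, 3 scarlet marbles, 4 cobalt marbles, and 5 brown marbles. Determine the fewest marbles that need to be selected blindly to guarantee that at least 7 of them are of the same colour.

37

An adversary could hand out at most 6 marbles per colour (7 colours run out sooner): 3 + 6 + 6 + 5 + 2 + 2 + 3 + 4 + 5 = 36 marbles and still no colour has 7.
Pigeonhole: one more marble lands in a colour already at 6, so 37 draws are enough and 36 are not.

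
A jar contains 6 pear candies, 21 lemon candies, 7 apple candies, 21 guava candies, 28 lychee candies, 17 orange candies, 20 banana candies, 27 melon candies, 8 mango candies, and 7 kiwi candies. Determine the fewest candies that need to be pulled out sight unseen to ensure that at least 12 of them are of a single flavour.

Put each drawn candy into a box by flavour. The largest draw with every box below 12 takes min(count, 11) from each flavour; flavours with fewer than 11 contribute all they have.
Σ min(cᵢ, 11) = 6 + 11 + 7 + 11 + 11 + 11 + 11 + 11 + 8 + 7 = 94.
Draw number 94 + 1 = 95 must push one box to 12.

95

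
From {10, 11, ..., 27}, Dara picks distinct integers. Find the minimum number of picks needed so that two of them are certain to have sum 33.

12

A set avoiding the sum 33 can contain at most one of each pair {x, 33−x}, plus the 4 elements whose complement lies outside the range.
The integers 17, …, 27 (11 of them) are such a set: any two sum to at least 17+18 = 35 > 33.
Pigeonhole: any 12th integer completes one of the 7 pairs, so 12 choices force a sum of 33.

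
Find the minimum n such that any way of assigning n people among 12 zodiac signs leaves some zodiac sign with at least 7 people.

73

With 72 people one could put exactly 6 in each of the 12 zodiac signs, and no zodiac sign would reach 7.
By pigeonhole, one more person must land in a zodiac sign that already has 6, giving it 7.
So 12 × 6 + 1 = 73 people are required.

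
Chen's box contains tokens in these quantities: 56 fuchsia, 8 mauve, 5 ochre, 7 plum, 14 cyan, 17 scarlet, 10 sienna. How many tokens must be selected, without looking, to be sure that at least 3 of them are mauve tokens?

In the worst case for collecting mauve tokens, every non-mauve token comes out first.
There are 56 + 5 + 7 + 14 + 17 + 10 = 109 non-mauve tokens altogether.
After those, each further token must be mauve, so 109 + 3 = 112 draws guarantee 3 mauve tokens.

112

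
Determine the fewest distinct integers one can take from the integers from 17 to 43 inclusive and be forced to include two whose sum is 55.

17

Group the elements by complementary pair {x, 55−x}: {17,38}, {18,37}, {19,36}, …, giving 11 two-element pairs and 5 integers whose partner 55−x falls outside [17,43].
Treating each of those 16 groups as a pigeonhole, one can pick one integer per group — 16 integers — with no two summing to 55.
The 17th integer lands in an occupied pair, forcing a sum of 55.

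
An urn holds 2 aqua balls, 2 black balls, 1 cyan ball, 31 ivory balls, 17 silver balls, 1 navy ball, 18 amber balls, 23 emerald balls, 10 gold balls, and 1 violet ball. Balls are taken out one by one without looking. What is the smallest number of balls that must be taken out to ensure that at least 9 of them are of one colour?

Pigeonhole: the 10 colours are the holes; the balls drawn are the pigeons.
To avoid 9 of any one colour, the worst case takes at most 8 of each colour, or every ball of a colour that has fewer than 8.
That gives 2 + 2 + 1 + 8 + 8 + 1 + 8 + 8 + 8 + 1 = 47 balls with no colour reaching 9.
The next ball forces some colour to 9, so 47 + 1 = 48.

48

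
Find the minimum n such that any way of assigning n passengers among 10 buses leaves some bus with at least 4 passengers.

31

With 30 passengers one could put exactly 3 in each of the 10 buses, and no bus would reach 4.
By the pigeonhole principle, one more passenger must land in a bus that already has 3, giving it 4.
So 10 × 3 + 1 = 31 passengers are required.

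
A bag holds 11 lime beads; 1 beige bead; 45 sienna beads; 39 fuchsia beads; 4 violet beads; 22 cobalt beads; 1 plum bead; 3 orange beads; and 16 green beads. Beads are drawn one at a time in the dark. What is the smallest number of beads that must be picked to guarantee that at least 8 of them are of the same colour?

45

By pigeonhole, put each drawn bead into a box by colour. The largest draw with every box below 8 takes min(count, 7) from each colour; colours with fewer than 7 contribute all they have.
Σ min(cᵢ, 7) = 7 + 1 + 7 + 7 + 4 + 7 + 1 + 3 + 7 = 44.
Draw number 44 + 1 = 45 must push one box to 8.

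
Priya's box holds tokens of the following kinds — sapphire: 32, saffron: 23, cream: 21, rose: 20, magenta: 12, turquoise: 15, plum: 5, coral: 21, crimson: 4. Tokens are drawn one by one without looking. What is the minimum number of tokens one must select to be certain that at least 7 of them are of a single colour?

An adversary could hand out at most 6 tokens per colour (plum, crimson run out sooner): 6 + 6 + 6 + 6 + 6 + 6 + 5 + 6 + 4 = 51 tokens and still no colour has 7.
Pigeonhole: one more token lands in a colour already at 6, so 52 draws are enough and 51 are not.

52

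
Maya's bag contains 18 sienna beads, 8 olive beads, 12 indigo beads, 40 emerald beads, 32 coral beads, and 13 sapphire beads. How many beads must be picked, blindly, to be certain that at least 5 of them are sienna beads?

In the worst case for collecting sienna beads, every non-sienna bead comes out first.
There are 8 + 12 + 40 + 32 + 13 = 105 non-sienna beads altogether.
After those, each further bead must be sienna, so 105 + 5 = 110 draws guarantee 5 sienna beads.

110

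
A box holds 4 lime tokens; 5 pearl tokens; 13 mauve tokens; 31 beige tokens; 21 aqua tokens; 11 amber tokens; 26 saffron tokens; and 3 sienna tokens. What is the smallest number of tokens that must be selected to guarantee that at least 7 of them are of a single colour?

By pigeonhole, put each drawn token into a box by colour. The largest draw with every box below 7 takes min(count, 6) from each colour; colours with fewer than 6 contribute all they have.
Σ min(cᵢ, 6) = 4 + 5 + 6 + 6 + 6 + 6 + 6 + 3 = 42.
Draw number 42 + 1 = 43 must push one box to 7.

43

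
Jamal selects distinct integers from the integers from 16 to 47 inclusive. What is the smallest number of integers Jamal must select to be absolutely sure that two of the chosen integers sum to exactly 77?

A set avoiding the sum 77 can contain at most one of each pair {x, 77−x}, plus the 14 elements whose complement lies outside the range.
The integers 16, …, 38 (23 of them) are such a set: any two sum to at least 16+17 = 33 and at most 37+38 = 75 < 77.
By the pigeonhole principle, any 24th integer completes one of the 9 pairs, so 24 choices force a sum of 77.

24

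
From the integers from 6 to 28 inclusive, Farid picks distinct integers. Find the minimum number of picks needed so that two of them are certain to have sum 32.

14

Two chosen integers sum to 32 exactly when both halves of some pair {x, 32−x} with 6 ≤ x ≤ 32−x ≤ 26 are chosen — 10 such pairs.
The remaining 3 elements (those with no distinct partner in range) can never complete a 32-sum, so the worst case takes all of them and one from each pair: 3 + 10 = 13.
The 14th integer has to be the second member of some pair, so 13 + 1 = 14.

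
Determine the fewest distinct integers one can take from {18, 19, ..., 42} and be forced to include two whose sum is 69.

A set avoiding the sum 69 can contain at most one of each pair {x, 69−x}, plus the 9 elements whose complement lies outside the range.
The integers 18, …, 34 (17 of them) are such a set: any two sum to at least 18+19 = 37 and at most 33+34 = 67 < 69.
Any 18th integer completes one of the 8 pairs, so 18 choices force a sum of 69.

18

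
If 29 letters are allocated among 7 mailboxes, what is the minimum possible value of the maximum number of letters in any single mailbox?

Pigeonhole: the 7 mailboxes are the holes and the 29 letters are the pigeons.
If every mailbox held at most 4 letters, the total would be at most 7 × 4 = 28, which is less than 29.
So some mailbox holds at least ⌈29/7⌉ = 5 letters.

5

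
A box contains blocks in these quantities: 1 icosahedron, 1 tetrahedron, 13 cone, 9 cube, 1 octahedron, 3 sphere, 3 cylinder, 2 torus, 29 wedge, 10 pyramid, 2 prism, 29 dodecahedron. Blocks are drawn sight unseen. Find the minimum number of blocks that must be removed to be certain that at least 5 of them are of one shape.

An adversary could hand out at most 4 blocks per shape (7 shapes run out sooner): 1 + 1 + 4 + 4 + 1 + 3 + 3 + 2 + 4 + 4 + 2 + 4 = 33 blocks and still no shape has 5.
One more block lands in a shape already at 4, so 34 draws are enough and 33 are not.

34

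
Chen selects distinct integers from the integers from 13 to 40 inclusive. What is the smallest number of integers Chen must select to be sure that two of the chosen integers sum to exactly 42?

Group the elements by complementary pair {x, 42−x}: {13,29}, {14,28}, {15,27}, …, giving 8 two-element pairs, the single value 21 (it cannot pair with itself since the integers are distinct), and 11 integers whose partner 42−x falls outside [13,40].
Treating each of those 20 groups as a pigeonhole, one can pick one integer per group — 20 integers — with no two summing to 42.
The 21st integer lands in an occupied pair, forcing a sum of 42.

21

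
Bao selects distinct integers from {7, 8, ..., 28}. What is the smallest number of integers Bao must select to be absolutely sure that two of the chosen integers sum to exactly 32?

A set avoiding the sum 32 can contain at most one of each pair {x, 32−x}, plus the 4 elements whose complement lies outside the range or equal to its own complement.
The integers 16, …, 28 (13 of them) are such a set: any two sum to at least 16+17 = 33 > 32.
Pigeonhole: any 14th integer completes one of the 9 pairs, so 14 choices force a sum of 32.

14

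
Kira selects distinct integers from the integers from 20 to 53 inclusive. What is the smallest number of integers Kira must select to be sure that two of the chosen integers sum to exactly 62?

Two chosen integers sum to 62 exactly when both halves of some pair {x, 62−x} with 20 ≤ x ≤ 62−x ≤ 42 are chosen — 11 such pairs.
The remaining 12 elements (those with no distinct partner in range) can never complete a 62-sum, so the worst case takes all of them and one from each pair: 12 + 11 = 23.
The 24th integer has to be the second member of some pair, so 23 + 1 = 24.

24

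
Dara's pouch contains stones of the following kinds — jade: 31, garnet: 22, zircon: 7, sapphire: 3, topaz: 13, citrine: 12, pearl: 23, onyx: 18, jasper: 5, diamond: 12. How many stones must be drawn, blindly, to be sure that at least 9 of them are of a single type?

72

Put each drawn stone into a box by type. The largest draw with every box below 9 takes min(count, 8) from each type; types with fewer than 8 contribute all they have.
Σ min(cᵢ, 8) = 8 + 8 + 7 + 3 + 8 + 8 + 8 + 8 + 5 + 8 = 71.
Draw number 71 + 1 = 72 must push one box to 9.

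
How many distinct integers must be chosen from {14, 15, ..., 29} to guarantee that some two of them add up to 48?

Two chosen integers sum to 48 exactly when both halves of some pair {x, 48−x} with 19 ≤ x ≤ 48−x ≤ 29 are chosen — 5 such pairs.
The remaining 6 elements (those with no distinct partner in range) can never complete a 48-sum, so the worst case takes all of them and one from each pair: 6 + 5 = 11.
The 12th integer has to be the second member of some pair, so 11 + 1 = 12.

12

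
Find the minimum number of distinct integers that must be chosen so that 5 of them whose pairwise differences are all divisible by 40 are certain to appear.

Integers whose pairwise differences are multiples of 40 are exactly those sharing a remainder mod 40. The 40 residue classes mod 40 are the pigeonholes.
With 160 integers one could put 4 in each residue class and have no class reach 5.
The 161st integer pushes some class to 5, so 40·4 + 1 = 161.

161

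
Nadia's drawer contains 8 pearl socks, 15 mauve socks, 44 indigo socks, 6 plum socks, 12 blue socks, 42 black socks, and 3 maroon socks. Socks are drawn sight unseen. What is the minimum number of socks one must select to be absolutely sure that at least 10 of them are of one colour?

An adversary could hand out at most 9 socks per colour (pearl, plum, maroon run out sooner): 8 + 9 + 9 + 6 + 9 + 9 + 3 = 53 socks and still no colour has 10.
By the pigeonhole principle, one more sock lands in a colour already at 9, so 54 draws are enough and 53 are not.

54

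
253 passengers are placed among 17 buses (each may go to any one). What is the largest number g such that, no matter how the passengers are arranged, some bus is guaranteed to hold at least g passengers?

By the pigeonhole principle, the 17 buses are the holes and the 253 passengers are the pigeons.
If every bus held at most 14 passengers, the total would be at most 17 × 14 = 238, which is less than 253.
So some bus holds at least ⌈253/17⌉ = 15 passengers.

15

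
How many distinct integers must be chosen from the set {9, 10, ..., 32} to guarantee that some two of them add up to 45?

15

Group the elements by complementary pair {x, 45−x}: {13,32}, {14,31}, {15,30}, …, giving 10 two-element pairs and 4 integers whose partner 45−x falls outside [9,32].
Treating each of those 14 groups as a pigeonhole, one can pick one integer per group — 14 integers — with no two summing to 45.
The 15th integer lands in an occupied pair, forcing a sum of 45.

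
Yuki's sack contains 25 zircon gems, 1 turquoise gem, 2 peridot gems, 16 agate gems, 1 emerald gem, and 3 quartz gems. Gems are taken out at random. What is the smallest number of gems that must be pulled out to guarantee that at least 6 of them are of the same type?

The 6 types are the holes; the gems drawn are the pigeons.
To avoid 6 of any one type, the worst case takes at most 5 of each type, or every gem of a type that has fewer than 5.
That gives 5 + 1 + 2 + 5 + 1 + 3 = 17 gems with no type reaching 6.
The next gem forces some type to 6, so 17 + 1 = 18.

18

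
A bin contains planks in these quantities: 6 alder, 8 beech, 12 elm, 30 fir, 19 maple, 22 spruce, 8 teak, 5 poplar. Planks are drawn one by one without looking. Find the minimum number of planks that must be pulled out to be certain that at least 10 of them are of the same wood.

By pigeonhole, put each drawn plank into a box by wood. The largest draw with every box below 10 takes min(count, 9) from each wood; woods with fewer than 9 contribute all they have.
Σ min(cᵢ, 9) = 6 + 8 + 9 + 9 + 9 + 9 + 8 + 5 = 63.
Draw number 63 + 1 = 64 must push one box to 10.

64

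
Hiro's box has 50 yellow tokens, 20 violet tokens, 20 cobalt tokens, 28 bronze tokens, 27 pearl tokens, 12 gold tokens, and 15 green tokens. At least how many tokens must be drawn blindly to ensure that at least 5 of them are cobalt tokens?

157

In the worst case for collecting cobalt tokens, every non-cobalt token comes out first.
There are 50 + 20 + 28 + 27 + 12 + 15 = 152 non-cobalt tokens altogether.
After those, each further token must be cobalt, so 152 + 5 = 157 draws guarantee 5 cobalt tokens.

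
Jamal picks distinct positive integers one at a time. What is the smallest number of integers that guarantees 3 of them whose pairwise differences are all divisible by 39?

79

Integers whose pairwise differences are multiples of 39 are exactly those sharing a remainder mod 39. By pigeonhole, the 39 residue classes mod 39 are the pigeonholes.
With 78 integers one could put 2 in each residue class and have no class reach 3.
The 79th integer pushes some class to 3, so 39·2 + 1 = 79.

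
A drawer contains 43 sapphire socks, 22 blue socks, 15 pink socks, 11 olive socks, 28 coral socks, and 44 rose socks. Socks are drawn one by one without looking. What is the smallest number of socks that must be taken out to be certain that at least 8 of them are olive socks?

160

In the worst case for collecting olive socks, every non-olive sock comes out first.
There are 43 + 22 + 15 + 28 + 44 = 152 non-olive socks altogether.
After those, each further sock must be olive, so 152 + 8 = 160 draws guarantee 8 olive socks.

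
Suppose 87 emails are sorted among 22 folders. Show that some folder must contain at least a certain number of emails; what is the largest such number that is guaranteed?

The 22 folders are the holes and the 87 emails are the pigeons.
If every folder held at most 3 emails, the total would be at most 22 × 3 = 66, which is less than 87.
So some folder holds at least ⌈87/22⌉ = 4 emails.

4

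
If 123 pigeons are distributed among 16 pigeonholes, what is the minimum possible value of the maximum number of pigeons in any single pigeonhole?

8

The 16 pigeonholes are the holes and the 123 pigeons are the pigeons.
If every pigeonhole held at most 7 pigeons, the total would be at most 16 × 7 = 112, which is less than 123.
So some pigeonhole holds at least ⌈123/16⌉ = 8 pigeons.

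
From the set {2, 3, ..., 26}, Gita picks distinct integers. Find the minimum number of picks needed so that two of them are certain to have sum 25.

A set avoiding the sum 25 can contain at most one of each pair {x, 25−x}, plus the 3 elements whose complement lies outside the range.
The integers 13, …, 26 (14 of them) are such a set: any two sum to at least 13+14 = 27 > 25.
Any 15th integer completes one of the 11 pairs, so 15 choices force a sum of 25.

15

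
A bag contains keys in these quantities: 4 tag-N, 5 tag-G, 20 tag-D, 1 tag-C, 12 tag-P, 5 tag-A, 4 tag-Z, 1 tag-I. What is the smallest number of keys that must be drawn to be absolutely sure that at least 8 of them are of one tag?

35

By pigeonhole, the 8 tags are the holes; the keys drawn are the pigeons.
To avoid 8 of any one tag, the worst case takes at most 7 of each tag, or every key of a tag that has fewer than 7.
That gives 4 + 5 + 7 + 1 + 7 + 5 + 4 + 1 = 34 keys with no tag reaching 8.
The next key forces some tag to 8, so 34 + 1 = 35.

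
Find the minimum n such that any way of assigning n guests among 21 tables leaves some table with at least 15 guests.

295

With 294 guests one could put exactly 14 in each of the 21 tables, and no table would reach 15.
By pigeonhole, one more guest must land in a table that already has 14, giving it 15.
So 21 × 14 + 1 = 295 guests are required.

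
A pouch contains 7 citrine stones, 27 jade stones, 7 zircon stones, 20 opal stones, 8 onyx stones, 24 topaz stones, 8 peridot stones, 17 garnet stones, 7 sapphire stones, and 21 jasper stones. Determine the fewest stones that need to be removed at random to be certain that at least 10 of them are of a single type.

83

By the pigeonhole principle, the 10 types are the holes; the stones drawn are the pigeons.
To avoid 10 of any one type, the worst case takes at most 9 of each type, or every stone of a type that has fewer than 9.
That gives 7 + 9 + 7 + 9 + 8 + 9 + 8 + 9 + 7 + 9 = 82 stones with no type reaching 10.
The next stone forces some type to 10, so 82 + 1 = 83.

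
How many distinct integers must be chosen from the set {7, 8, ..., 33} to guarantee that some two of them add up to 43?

16

Two chosen integers sum to 43 exactly when both halves of some pair {x, 43−x} with 10 ≤ x ≤ 43−x ≤ 33 are chosen — 12 such pairs.
The remaining 3 elements (those with no distinct partner in range) can never complete a 43-sum, so the worst case takes all of them and one from each pair: 3 + 12 = 15.
Pigeonhole: the 16th integer has to be the second member of some pair, so 15 + 1 = 16.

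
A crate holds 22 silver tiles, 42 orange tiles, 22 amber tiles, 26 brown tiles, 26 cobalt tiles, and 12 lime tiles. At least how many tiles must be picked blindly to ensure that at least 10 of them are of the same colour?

55

An adversary could hand out at most 9 tiles per colour: 9 + 9 + 9 + 9 + 9 + 9 = 54 tiles and still no colour has 10.
One more tile lands in a colour already at 9, so 55 draws are enough and 54 are not.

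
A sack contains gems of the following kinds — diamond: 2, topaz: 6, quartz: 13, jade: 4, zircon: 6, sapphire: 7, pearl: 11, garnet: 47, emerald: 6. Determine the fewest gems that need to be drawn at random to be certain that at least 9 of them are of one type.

An adversary could hand out at most 8 gems per type (6 types run out sooner): 2 + 6 + 8 + 4 + 6 + 7 + 8 + 8 + 6 = 55 gems and still no type has 9.
One more gem lands in a type already at 8, so 56 draws are enough and 55 are not.

56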